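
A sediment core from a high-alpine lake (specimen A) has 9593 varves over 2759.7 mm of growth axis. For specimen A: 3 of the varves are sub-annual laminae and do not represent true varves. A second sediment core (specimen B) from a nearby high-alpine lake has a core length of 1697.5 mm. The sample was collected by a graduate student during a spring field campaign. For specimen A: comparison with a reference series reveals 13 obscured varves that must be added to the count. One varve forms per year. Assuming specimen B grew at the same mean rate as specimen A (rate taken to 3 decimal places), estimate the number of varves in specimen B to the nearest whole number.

5915 varves

Specimen A: after corrections the count is 9593 − 3 + 13 = 9603 varves.
A: Extension rate ≈ 2759.7 / 9603 = 0.287 mm/year.
B spans 1697.5 / 0.287 = 5914.63 years ≈ 5915 varves.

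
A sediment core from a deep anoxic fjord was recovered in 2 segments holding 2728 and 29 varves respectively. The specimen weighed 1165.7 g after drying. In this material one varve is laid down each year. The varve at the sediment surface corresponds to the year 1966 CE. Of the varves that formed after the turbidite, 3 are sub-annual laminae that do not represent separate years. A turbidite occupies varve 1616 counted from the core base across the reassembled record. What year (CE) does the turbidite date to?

Total varves = 2728 + 29 = 2757.
The turbidite sits at varve 1616 from the core base, so 2757 − 1616 = 1141 varves formed after it.
Excluding 3 false varves: 1141 − 3 = 1138.
Counting back 1138 years from 1966 CE places the turbidite in 1966 − 1138 = 828 CE.

828 CE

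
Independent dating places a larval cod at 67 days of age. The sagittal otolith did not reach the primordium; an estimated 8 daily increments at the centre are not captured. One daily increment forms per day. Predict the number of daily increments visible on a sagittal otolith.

One daily increment per day gives 67 daily increments over 67 days.
Less the 8 uncaptured daily increments: 67 − 8 = 59.

59 daily increments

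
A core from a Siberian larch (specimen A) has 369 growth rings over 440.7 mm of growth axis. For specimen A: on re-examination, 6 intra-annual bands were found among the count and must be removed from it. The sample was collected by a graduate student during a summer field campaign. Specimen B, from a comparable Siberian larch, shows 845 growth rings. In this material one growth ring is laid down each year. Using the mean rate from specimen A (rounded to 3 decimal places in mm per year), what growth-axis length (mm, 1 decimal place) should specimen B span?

1025.8 mm

Specimen A: adjusted count: 369 − 6 = 363 growth rings.
A: Mean rate = 440.7 mm / 363 years ≈ 1.214 mm/yr.
Length of B = 1.214 × 845 = 1025.8 mm.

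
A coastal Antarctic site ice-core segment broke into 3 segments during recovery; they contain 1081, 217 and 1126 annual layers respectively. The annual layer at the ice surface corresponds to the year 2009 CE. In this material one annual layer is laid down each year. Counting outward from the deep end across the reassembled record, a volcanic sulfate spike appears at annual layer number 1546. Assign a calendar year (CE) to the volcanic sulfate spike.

Total annual layers = 1081 + 217 + 1126 = 2424.
Between annual layer 1546 and the ice surface there are 2424 − 1546 = 878 annual layers.
2009 − 878 = 1131 CE.

1131 CE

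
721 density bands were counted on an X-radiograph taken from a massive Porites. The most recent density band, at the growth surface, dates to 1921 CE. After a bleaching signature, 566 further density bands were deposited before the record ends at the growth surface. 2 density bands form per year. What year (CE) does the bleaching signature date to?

566 density bands post-date the bleaching signature.
With 2 density bands per year, 566 / 2 = 283 years.
1921 − 283 = 1638 CE.

1638 CE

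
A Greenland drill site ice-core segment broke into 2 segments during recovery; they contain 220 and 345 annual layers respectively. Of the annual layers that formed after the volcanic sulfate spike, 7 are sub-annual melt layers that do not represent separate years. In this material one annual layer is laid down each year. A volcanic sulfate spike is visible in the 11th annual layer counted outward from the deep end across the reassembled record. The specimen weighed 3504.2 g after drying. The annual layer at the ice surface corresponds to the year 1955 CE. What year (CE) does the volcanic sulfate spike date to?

Total annual layers = 220 + 345 = 565.
565 − 11 = 554 annual layers lie beyond the volcanic sulfate spike toward the ice surface.
Removing the 7 false annual layers leaves 554 − 7 = 547 true annual layers beyond the volcanic sulfate spike.
Counting back 547 years from 1955 CE places the volcanic sulfate spike in 1955 − 547 = 1408 CE.

1408 CE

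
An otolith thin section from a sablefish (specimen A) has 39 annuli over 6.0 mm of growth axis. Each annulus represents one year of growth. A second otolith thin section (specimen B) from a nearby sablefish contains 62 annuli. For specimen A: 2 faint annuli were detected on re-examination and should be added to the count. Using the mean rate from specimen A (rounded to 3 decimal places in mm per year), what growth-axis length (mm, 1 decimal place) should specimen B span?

Specimen A: correcting the raw count gives 39 + 2 = 41 true annuli.
A: Mean rate = 6.0 mm / 41 years ≈ 0.146 mm/yr.
For B, 0.146 mm/year × 62 years = 9.1 mm.

9.1 mm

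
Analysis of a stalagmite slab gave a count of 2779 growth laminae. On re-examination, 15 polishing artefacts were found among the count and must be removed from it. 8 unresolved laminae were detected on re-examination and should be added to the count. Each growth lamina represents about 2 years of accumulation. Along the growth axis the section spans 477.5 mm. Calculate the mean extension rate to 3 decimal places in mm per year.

Adjusted count: 2779 − 15 + 8 = 2772 growth laminae.
Multiplying by 2 years per growth lamina: 2772 × 2 = 5544 years.
Extension rate ≈ 477.5 / 5544 = 0.086 mm per year.

0.086 mm per year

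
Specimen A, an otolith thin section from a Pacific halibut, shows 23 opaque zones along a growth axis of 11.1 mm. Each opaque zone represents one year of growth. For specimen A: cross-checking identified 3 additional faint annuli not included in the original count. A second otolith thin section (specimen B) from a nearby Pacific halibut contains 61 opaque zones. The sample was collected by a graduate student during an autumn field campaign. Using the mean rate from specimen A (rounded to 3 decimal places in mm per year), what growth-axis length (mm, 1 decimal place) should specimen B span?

Specimen A: adjusted count: 23 + 3 = 26 opaque zones.
A: Mean rate = 11.1 mm / 26 years ≈ 0.427 mm/yr.
Length of B = 0.427 × 61 = 26.0 mm.

26.0 mm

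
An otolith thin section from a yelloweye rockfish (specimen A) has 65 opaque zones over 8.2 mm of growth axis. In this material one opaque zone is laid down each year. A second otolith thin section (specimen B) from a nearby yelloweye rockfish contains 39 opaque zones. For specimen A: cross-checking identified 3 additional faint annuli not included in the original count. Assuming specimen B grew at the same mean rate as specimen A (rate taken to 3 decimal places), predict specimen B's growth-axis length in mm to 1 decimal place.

Specimen A: correcting the raw count gives 65 + 3 = 68 true opaque zones.
A: Extension rate ≈ 8.2 / 68 = 0.121 mm/year.
B's length ≈ 0.121 × 39 = 4.7 mm.

4.7 mm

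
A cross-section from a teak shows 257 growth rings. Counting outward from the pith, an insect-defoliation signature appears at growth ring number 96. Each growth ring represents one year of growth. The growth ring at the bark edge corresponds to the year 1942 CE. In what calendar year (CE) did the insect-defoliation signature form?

1781 CE

The insect-defoliation signature sits at growth ring 96 from the pith, so 257 − 96 = 161 growth rings formed after it.
The growth ring at the bark edge is 1942 CE, so the insect-defoliation signature dates to 1942 − 161 = 1781 CE.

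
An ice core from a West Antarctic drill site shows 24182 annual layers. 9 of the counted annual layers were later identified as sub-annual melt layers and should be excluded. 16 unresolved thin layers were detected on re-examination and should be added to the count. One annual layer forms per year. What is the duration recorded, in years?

After corrections the count is 24182 − 9 + 16 = 24189 annual layers.
With a one-to-one annual layer periodicity this is 24189 years.

24189 years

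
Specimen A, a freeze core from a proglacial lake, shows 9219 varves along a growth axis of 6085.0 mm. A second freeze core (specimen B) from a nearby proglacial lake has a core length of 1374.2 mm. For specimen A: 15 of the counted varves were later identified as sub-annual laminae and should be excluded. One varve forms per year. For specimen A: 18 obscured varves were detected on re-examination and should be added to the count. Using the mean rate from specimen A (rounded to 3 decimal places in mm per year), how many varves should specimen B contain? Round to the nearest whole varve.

2082 varves

Specimen A: correcting the raw count gives 9219 − 15 + 18 = 9222 true varves.
A: Mean rate = 6085.0 mm / 9222 years ≈ 0.660 mm/year.
Specimen B: 1374.2 mm / 0.660 mm per year = 2082.12 years ≈ 2082 varves.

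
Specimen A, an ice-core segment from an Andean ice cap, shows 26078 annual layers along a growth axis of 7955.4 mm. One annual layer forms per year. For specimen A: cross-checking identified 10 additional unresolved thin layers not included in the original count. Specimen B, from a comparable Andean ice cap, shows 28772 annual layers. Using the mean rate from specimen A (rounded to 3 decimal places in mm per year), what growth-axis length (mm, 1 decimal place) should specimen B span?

8775.5 mm

Specimen A: correcting the raw count gives 26078 + 10 = 26088 true annual layers.
A: 7955.4 mm over 26088 years gives 7955.4 / 26088 ≈ 0.305 mm per year.
B's length ≈ 0.305 × 28772 = 8775.5 mm.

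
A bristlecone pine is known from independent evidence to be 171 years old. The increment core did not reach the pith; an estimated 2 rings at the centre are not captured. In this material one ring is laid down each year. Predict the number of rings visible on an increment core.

At one ring per year, 171 years correspond to 171 rings.
Less the 2 uncaptured rings: 171 − 2 = 169.

169 rings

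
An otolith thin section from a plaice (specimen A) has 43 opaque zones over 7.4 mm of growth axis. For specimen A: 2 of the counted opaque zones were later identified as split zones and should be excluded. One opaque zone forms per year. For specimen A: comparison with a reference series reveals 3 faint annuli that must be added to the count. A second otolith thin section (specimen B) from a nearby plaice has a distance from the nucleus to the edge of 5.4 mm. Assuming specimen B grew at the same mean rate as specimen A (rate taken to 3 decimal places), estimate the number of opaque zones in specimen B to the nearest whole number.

Specimen A: correcting the raw count gives 43 − 2 + 3 = 44 true opaque zones.
A: Mean rate = 7.4 mm / 44 years ≈ 0.168 mm/year.
Specimen B: 5.4 mm / 0.168 mm per year = 32.14 years ≈ 32 opaque zones.

32 opaque zones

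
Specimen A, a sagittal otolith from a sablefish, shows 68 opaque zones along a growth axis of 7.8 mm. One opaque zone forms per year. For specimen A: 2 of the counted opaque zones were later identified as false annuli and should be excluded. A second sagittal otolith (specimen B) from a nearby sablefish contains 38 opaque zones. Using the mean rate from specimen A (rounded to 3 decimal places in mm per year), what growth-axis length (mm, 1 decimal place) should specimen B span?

Specimen A: adjusted count: 68 − 2 = 66 opaque zones.
A: 7.8 mm over 66 years gives 7.8 / 66 ≈ 0.118 mm/yr.
B's length ≈ 0.118 × 38 = 4.5 mm.

4.5 mm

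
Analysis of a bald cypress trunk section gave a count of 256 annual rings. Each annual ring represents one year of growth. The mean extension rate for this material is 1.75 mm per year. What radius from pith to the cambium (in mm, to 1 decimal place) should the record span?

448.0 mm

The record spans 256 years at 1.75 mm per year.
256 years at 1.75 mm/year gives 1.75 × 256 = 448.0 mm.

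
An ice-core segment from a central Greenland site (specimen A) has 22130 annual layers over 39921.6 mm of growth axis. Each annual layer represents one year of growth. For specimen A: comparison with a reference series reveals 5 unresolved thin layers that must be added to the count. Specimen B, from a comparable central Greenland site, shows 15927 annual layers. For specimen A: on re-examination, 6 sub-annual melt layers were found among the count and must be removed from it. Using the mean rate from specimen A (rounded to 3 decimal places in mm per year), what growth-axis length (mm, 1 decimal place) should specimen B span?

28732.3 mm

Specimen A: adjusted count: 22130 − 6 + 5 = 22129 annual layers.
A: Mean rate = 39921.6 mm / 22129 years ≈ 1.804 mm per year.
For B, 1.804 mm/year × 15927 years = 28732.3 mm.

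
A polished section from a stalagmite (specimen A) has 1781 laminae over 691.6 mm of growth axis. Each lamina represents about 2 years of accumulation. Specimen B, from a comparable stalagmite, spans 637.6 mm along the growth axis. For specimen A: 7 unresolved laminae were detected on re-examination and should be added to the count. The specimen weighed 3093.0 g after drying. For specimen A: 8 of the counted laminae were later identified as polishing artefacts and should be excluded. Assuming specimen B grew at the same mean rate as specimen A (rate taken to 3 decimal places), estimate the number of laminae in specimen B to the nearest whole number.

1643 laminae

Specimen A: after corrections the count is 1781 − 8 + 7 = 1780 laminae.
Specimen A: multiplying by 2 years per lamina: 1780 × 2 = 3560 years.
A: Extension rate ≈ 691.6 / 3560 = 0.194 mm/yr.
For B, 637.6 / 0.194 = 3286.60 years; at 2 years per lamina that is 3286.60 / 2 ≈ 1643 laminae.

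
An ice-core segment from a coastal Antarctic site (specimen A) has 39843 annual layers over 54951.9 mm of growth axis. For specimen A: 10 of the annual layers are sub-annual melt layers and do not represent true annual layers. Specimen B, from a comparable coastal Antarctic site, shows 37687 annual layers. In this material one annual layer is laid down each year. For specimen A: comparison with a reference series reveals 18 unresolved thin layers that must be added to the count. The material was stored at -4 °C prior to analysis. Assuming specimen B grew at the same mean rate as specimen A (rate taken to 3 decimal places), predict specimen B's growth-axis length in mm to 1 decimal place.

51970.4 mm

Specimen A: true annual layer count = 39843 − 10 + 18 = 39851.
A: Extension rate ≈ 54951.9 / 39851 = 1.379 mm/year.
B's length ≈ 1.379 × 37687 = 51970.4 mm.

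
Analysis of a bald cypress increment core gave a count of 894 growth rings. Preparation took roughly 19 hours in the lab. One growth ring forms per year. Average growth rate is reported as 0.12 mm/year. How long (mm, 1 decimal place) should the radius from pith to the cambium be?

The record spans 894 years at 0.12 mm per year.
Predicted length = 0.12 mm/year × 894 years = 107.3 mm.

107.3 mm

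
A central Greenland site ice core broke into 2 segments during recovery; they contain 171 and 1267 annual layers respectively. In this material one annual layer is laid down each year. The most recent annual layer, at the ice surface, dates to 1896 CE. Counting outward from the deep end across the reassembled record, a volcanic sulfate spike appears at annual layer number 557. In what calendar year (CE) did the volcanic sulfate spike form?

Total annual layers = 171 + 1267 = 1438.
Between annual layer 557 and the ice surface there are 1438 − 557 = 881 annual layers.
The annual layer at the ice surface is 1896 CE, so the volcanic sulfate spike dates to 1896 − 881 = 1015 CE.

1015 CE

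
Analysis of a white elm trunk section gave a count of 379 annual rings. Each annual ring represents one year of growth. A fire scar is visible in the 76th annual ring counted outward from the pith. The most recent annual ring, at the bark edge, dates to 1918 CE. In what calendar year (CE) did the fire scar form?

1615 CE

379 − 76 = 303 annual rings lie beyond the fire scar toward the bark edge.
1918 − 303 = 1615 CE.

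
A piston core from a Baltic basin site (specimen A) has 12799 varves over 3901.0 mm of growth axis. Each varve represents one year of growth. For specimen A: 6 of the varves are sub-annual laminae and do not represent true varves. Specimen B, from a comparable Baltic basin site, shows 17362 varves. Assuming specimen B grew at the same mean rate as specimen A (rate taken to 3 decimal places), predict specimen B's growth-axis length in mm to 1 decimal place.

Specimen A: adjusted count: 12799 − 6 = 12793 varves.
A: Extension rate ≈ 3901.0 / 12793 = 0.305 mm/year.
For B, 0.305 mm/year × 17362 years = 5295.4 mm.

5295.4 mm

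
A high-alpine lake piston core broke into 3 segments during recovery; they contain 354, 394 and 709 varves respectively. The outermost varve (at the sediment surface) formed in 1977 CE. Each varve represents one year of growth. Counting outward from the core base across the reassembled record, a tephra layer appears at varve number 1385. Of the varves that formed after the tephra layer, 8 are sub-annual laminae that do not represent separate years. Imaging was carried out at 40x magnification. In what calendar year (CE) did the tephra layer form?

Total varves = 354 + 394 + 709 = 1457.
Between varve 1385 and the sediment surface there are 1457 − 1385 = 72 varves.
72 − 8 false = 64 true varves after the tephra layer.
The varve at the sediment surface is 1977 CE, so the tephra layer dates to 1977 − 64 = 1913 CE.

1913 CE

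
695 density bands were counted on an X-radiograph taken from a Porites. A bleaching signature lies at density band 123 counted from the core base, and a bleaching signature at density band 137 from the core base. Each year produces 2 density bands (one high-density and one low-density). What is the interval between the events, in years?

7 yr

Separation: 137 − 123 = 14 density bands.
14 density bands at 2 per year is 14 / 2 = 7 years.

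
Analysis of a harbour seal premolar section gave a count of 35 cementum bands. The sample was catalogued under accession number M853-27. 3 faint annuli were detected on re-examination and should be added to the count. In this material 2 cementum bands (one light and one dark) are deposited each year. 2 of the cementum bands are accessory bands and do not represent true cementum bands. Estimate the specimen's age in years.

Adjusted count: 35 − 2 + 3 = 36 cementum bands.
36 cementum bands at 2 per year is 36 / 2 = 18 years.

18 yr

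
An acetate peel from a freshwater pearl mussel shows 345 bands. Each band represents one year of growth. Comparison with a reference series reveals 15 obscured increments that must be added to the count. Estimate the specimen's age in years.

Correcting the raw count gives 345 + 15 = 360 true bands.
One band per year makes the duration 360 years.

360 years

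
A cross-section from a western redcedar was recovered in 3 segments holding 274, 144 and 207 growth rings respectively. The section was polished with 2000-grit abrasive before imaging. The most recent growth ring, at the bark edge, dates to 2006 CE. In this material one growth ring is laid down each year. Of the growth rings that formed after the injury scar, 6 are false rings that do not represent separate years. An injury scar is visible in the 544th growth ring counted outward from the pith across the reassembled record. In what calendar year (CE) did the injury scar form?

Total growth rings = 274 + 144 + 207 = 625.
625 − 544 = 81 growth rings lie beyond the injury scar toward the bark edge.
Removing the 6 false growth rings leaves 81 − 6 = 75 true growth rings beyond the injury scar.
The growth ring at the bark edge is 2006 CE, so the injury scar dates to 2006 − 75 = 1931 CE.

1931 CE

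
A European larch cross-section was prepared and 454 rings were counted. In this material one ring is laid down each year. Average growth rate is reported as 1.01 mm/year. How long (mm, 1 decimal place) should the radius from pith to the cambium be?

454 years of growth are recorded.
Length ≈ 1.01 × 454 = 458.5 mm.

458.5 mm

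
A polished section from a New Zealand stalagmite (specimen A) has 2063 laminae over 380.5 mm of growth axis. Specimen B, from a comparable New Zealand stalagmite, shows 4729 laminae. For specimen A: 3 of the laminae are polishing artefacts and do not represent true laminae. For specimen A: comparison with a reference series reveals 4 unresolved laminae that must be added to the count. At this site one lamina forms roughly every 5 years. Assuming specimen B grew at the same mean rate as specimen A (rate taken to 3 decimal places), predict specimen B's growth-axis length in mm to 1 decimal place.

Specimen A: after corrections the count is 2063 − 3 + 4 = 2064 laminae.
Specimen A: multiplying by 5 years per lamina: 2064 × 5 = 10320 years.
A: Mean rate = 380.5 mm / 10320 years ≈ 0.037 mm per year.
Specimen B: at 5 years per lamina, 4729 × 5 = 23645 years. B's length ≈ 0.037 × 23645 = 874.9 mm.

874.9 mm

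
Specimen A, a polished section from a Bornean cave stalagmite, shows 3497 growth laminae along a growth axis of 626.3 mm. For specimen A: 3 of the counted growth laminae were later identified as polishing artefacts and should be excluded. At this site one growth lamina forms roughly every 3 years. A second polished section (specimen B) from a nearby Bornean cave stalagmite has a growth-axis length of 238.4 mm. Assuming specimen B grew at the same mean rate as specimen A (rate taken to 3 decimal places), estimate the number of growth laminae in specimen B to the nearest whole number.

Specimen A: adjusted count: 3497 − 3 = 3494 growth laminae.
Specimen A: multiplying by 3 years per growth lamina: 3494 × 3 = 10482 years.
A: Mean rate = 626.3 mm / 10482 years ≈ 0.060 mm/year.
Specimen B: 238.4 mm / 0.060 mm per year = 3973.33 years; at 3 years per growth lamina that is 3973.33 / 3 ≈ 1324 growth laminae.

1324 growth laminae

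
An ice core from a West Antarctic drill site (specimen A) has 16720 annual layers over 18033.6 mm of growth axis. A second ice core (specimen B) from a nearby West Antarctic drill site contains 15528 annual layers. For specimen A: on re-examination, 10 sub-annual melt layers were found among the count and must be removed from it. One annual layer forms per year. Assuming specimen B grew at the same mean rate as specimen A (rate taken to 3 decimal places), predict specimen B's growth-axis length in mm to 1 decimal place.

16754.7 mm

Specimen A: after corrections the count is 16720 − 10 = 16710 annual layers.
A: Mean rate = 18033.6 mm / 16710 years ≈ 1.079 mm/year.
B's length ≈ 1.079 × 15528 = 16754.7 mm.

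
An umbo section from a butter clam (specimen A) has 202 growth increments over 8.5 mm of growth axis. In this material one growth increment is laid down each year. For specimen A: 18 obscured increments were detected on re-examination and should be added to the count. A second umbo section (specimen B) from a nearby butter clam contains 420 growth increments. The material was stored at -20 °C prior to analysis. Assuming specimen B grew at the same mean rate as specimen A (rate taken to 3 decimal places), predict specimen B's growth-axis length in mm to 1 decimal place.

Specimen A: adjusted count: 202 + 18 = 220 growth increments.
A: Extension rate ≈ 8.5 / 220 = 0.039 mm per year.
For B, 0.039 mm/year × 420 years = 16.4 mm.

16.4 mm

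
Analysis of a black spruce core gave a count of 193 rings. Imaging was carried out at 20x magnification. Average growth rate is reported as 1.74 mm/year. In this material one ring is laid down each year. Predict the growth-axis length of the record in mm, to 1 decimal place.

The record spans 193 years at 1.74 mm per year.
193 years at 1.74 mm/year gives 1.74 × 193 = 335.8 mm.

335.8 mm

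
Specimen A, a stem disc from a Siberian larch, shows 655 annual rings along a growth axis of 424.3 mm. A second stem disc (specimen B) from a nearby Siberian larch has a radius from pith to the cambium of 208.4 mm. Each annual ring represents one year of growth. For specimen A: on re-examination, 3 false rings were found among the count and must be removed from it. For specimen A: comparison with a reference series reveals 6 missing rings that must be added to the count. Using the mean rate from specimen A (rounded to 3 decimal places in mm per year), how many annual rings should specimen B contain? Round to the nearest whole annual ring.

Specimen A: true annual ring count = 655 − 3 + 6 = 658.
A: Mean rate = 424.3 mm / 658 years ≈ 0.645 mm/yr.
Specimen B: 208.4 mm / 0.645 mm per year = 323.10 years ≈ 323 annual rings.

323 annual rings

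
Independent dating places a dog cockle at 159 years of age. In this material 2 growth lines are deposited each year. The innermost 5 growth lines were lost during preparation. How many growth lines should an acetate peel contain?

With 2 growth lines per year, 159 years would produce 159 × 2 = 318 growth lines.
Subtracting the 5 growth lines not captured gives 318 − 5 = 313 growth lines in the record.

313 growth lines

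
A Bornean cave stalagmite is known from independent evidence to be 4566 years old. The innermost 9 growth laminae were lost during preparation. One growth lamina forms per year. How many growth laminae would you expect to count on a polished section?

Expected growth laminae over 4566 years: 4566.
Less the 9 uncaptured growth laminae: 4566 − 9 = 4557.

4557 growth laminae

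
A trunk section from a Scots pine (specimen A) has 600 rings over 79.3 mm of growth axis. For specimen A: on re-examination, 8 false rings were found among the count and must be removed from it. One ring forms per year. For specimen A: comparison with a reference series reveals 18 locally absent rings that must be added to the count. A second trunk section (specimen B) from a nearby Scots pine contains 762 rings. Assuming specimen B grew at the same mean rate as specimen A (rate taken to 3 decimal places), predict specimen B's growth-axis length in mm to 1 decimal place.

Specimen A: adjusted count: 600 − 8 + 18 = 610 rings.
A: Mean rate = 79.3 mm / 610 years ≈ 0.130 mm per year.
B's length ≈ 0.130 × 762 = 99.1 mm.

99.1 mm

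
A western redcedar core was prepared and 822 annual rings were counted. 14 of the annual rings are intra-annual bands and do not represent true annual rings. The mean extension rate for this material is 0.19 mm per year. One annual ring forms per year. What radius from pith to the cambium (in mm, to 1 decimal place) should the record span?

Adjusted count: 822 − 14 = 808 annual rings.
808 years at 0.19 mm/year gives 0.19 × 808 = 153.5 mm.

153.5 mm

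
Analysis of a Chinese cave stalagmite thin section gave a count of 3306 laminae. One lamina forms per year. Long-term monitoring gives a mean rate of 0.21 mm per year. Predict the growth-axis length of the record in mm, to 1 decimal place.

3306 years of growth are recorded.
Length ≈ 0.21 × 3306 = 694.3 mm.

694.3 mm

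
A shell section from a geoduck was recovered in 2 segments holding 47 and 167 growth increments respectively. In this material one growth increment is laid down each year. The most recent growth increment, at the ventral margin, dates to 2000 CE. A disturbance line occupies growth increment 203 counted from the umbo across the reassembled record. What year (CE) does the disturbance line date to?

Total growth increments = 47 + 167 = 214.
214 − 203 = 11 growth increments lie beyond the disturbance line toward the ventral margin.
The growth increment at the ventral margin is 2000 CE, so the disturbance line dates to 2000 − 11 = 1989 CE.

1989 CE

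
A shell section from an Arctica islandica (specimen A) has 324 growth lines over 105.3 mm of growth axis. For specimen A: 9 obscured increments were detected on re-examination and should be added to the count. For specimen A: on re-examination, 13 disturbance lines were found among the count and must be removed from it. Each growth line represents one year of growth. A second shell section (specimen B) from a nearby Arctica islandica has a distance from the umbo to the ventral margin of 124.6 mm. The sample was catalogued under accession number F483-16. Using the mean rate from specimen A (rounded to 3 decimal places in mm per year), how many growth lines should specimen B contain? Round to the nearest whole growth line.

379 growth lines

Specimen A: after corrections the count is 324 − 13 + 9 = 320 growth lines.
A: Mean rate = 105.3 mm / 320 years ≈ 0.329 mm per year.
For B, 124.6 / 0.329 = 378.72 years ≈ 379 growth lines.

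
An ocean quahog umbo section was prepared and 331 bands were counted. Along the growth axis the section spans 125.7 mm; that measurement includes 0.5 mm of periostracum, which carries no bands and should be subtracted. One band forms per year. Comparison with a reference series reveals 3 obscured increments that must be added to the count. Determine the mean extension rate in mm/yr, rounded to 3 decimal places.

0.375 mm/yr

Adjusted count: 331 + 3 = 334 bands.
Removing the 0.5 mm offcut leaves 125.7 − 0.5 = 125.2 mm.
Mean rate = 125.2 mm / 334 years ≈ 0.375 mm/yr.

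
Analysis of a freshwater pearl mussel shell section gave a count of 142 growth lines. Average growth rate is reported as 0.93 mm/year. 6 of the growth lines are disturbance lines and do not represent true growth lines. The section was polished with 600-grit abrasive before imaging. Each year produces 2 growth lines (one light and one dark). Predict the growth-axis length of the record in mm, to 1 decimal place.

63.2 mm

After corrections the count is 142 − 6 = 136 growth lines.
With 2 growth lines per year, 136 / 2 = 68 years.
Length ≈ 0.93 × 68 = 63.2 mm.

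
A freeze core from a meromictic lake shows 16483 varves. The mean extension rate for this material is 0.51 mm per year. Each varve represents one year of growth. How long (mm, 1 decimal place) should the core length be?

8406.3 mm

16483 years of growth are recorded.
Predicted length = 0.51 mm/year × 16483 years = 8406.3 mm.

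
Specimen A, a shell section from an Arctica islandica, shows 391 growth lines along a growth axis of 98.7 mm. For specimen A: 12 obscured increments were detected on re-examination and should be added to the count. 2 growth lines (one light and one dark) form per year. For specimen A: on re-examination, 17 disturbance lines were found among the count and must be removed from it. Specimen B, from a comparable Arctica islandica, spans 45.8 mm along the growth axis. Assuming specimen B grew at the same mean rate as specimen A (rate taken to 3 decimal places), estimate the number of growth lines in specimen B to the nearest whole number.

Specimen A: true growth line count = 391 − 17 + 12 = 386.
Specimen A: 386 growth lines at 2 per year is 386 / 2 = 193 years.
A: Mean rate = 98.7 mm / 193 years ≈ 0.511 mm/yr.
For B, 45.8 / 0.511 = 89.63 years; at 2 growth lines per year that is 89.63 × 2 ≈ 179 growth lines.

179 growth lines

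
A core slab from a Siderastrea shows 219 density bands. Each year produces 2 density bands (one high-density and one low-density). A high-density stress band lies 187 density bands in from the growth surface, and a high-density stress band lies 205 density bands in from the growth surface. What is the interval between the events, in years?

205 − 187 = 18 density bands lie between the two events.
With 2 density bands per year, 18 / 2 = 9 years.

9 years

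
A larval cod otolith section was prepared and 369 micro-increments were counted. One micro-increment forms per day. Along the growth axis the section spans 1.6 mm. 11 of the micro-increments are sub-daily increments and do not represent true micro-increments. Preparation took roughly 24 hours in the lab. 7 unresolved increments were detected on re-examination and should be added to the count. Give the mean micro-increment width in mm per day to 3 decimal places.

0.004 mm per day

True micro-increment count = 369 − 11 + 7 = 365.
Extension rate ≈ 1.6 / 365 = 0.004 mm per day.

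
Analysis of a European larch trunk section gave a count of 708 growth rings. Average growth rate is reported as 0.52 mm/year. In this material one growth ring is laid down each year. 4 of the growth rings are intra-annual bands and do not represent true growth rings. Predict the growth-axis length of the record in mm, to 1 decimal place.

366.1 mm

Correcting the raw count gives 708 − 4 = 704 true growth rings.
704 years at 0.52 mm/year gives 0.52 × 704 = 366.1 mm.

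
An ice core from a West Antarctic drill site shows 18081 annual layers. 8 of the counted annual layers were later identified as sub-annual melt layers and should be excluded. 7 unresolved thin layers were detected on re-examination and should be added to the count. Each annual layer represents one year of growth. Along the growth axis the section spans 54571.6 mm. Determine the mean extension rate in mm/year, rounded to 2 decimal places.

Correcting the raw count gives 18081 − 8 + 7 = 18080 true annual layers.
54571.6 mm over 18080 years gives 54571.6 / 18080 ≈ 3.02 mm/year.

3.02 mm/year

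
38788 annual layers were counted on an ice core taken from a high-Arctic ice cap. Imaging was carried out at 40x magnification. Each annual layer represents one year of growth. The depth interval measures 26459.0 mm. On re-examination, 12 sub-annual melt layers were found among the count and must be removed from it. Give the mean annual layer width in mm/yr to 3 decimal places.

Correcting the raw count gives 38788 − 12 = 38776 true annual layers.
Extension rate ≈ 26459.0 / 38776 = 0.682 mm/yr.

0.682 mm/yr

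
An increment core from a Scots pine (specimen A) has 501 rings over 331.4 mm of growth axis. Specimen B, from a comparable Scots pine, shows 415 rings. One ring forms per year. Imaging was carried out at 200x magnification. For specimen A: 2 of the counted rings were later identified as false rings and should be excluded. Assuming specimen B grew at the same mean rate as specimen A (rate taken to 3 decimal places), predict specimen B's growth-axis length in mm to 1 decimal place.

Specimen A: after corrections the count is 501 − 2 = 499 rings.
A: Mean rate = 331.4 mm / 499 years ≈ 0.664 mm/yr.
B's length ≈ 0.664 × 415 = 275.6 mm.

275.6 mm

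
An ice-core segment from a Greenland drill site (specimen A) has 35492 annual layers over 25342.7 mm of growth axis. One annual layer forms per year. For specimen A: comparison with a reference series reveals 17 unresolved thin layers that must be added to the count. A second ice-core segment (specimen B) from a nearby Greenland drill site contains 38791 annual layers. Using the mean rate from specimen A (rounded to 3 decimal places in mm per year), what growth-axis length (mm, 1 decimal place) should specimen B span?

27696.8 mm

Specimen A: after corrections the count is 35492 + 17 = 35509 annual layers.
A: Extension rate ≈ 25342.7 / 35509 = 0.714 mm/yr.
Length of B = 0.714 × 38791 = 27696.8 mm.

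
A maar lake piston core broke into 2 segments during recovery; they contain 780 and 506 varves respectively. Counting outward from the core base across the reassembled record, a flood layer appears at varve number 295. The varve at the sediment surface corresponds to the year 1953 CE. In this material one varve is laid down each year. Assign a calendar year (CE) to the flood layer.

962 CE

Total varves = 780 + 506 = 1286.
The flood layer sits at varve 295 from the core base, so 1286 − 295 = 991 varves formed after it.
The varve at the sediment surface is 1953 CE, so the flood layer dates to 1953 − 991 = 962 CE.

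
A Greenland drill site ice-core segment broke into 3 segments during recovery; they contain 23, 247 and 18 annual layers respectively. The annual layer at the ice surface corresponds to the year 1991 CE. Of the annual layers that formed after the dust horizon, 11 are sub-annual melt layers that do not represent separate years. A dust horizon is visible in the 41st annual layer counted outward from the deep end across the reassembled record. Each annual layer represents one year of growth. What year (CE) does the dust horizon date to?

1755 CE

Total annual layers = 23 + 247 + 18 = 288.
Between annual layer 41 and the ice surface there are 288 − 41 = 247 annual layers.
247 − 11 false = 236 true annual layers after the dust horizon.
The annual layer at the ice surface is 1991 CE, so the dust horizon dates to 1991 − 236 = 1755 CE.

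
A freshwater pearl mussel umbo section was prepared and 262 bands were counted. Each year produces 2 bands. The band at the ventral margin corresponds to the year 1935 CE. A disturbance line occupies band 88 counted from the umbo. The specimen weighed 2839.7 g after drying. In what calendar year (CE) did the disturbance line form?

1848 CE

262 − 88 = 174 bands lie beyond the disturbance line toward the ventral margin.
174 bands at 2 per year is 174 / 2 = 87 years.
Counting back 87 years from 1935 CE places the disturbance line in 1935 − 87 = 1848 CE.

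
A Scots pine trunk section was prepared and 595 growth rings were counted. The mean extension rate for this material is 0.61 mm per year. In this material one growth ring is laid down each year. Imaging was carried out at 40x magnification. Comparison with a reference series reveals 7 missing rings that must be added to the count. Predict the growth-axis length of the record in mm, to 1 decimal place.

367.2 mm

True growth ring count = 595 + 7 = 602.
Predicted length = 0.61 mm/year × 602 years = 367.2 mm.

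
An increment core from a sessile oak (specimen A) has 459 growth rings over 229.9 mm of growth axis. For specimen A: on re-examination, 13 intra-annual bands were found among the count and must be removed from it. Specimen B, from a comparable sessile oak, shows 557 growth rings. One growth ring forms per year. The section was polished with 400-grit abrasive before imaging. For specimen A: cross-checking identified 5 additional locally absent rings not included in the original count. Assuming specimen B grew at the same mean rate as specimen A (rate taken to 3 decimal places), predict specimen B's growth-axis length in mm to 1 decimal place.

Specimen A: correcting the raw count gives 459 − 13 + 5 = 451 true growth rings.
A: Extension rate ≈ 229.9 / 451 = 0.510 mm per year.
Length of B = 0.510 × 557 = 284.1 mm.

284.1 mm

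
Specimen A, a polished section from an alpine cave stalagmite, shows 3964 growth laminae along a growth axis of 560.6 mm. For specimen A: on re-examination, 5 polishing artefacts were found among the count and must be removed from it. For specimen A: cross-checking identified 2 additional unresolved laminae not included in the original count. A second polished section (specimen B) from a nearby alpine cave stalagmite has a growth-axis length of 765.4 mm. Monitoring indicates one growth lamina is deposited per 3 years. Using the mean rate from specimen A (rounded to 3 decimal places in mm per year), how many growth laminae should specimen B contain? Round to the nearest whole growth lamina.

5428 growth laminae

Specimen A: correcting the raw count gives 3964 − 5 + 2 = 3961 true growth laminae.
Specimen A: 3961 growth laminae at 3 years each span 3961 × 3 = 11883 years.
A: Mean rate = 560.6 mm / 11883 years ≈ 0.047 mm per year.
B spans 765.4 / 0.047 = 16285.11 years; at 3 years per growth lamina that is 16285.11 / 3 ≈ 5428 growth laminae.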